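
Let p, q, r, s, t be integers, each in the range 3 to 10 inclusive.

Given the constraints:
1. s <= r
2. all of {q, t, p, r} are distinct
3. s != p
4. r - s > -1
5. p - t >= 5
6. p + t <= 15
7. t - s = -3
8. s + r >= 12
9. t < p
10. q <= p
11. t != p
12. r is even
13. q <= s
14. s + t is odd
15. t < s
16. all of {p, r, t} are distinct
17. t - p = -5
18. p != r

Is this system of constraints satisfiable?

Try p = 9, q = 3, r = 8, s = 7, t = 4.
Check constraint 4: r - s = 1; constraint 5: p - t = 5; constraint 6: p + t = 13. The remaining constraints are straightforward to verify.

Satisfiable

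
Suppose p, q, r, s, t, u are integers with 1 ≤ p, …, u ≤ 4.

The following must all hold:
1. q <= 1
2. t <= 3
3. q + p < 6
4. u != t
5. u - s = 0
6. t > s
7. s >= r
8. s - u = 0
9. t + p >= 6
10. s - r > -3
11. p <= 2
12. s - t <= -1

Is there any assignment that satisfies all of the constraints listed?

Unsatisfiable

From constraint 2: t ≤ 3. From constraint 11: p ≤ 2. Hence t + p ≤ 5. But constraint 9 requires t + p ≥ 6, and 6 > 5. Contradiction.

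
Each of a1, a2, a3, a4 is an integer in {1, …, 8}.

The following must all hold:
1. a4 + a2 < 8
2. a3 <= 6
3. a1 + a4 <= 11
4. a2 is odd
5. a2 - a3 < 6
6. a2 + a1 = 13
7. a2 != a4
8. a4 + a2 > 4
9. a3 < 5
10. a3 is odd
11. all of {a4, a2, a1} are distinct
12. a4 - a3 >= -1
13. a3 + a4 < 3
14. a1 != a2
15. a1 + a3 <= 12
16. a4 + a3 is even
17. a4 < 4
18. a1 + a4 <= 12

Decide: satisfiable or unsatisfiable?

Try a1 = 8, a2 = 5, a3 = 1, a4 = 1.
Check constraint 1: a4 + a2 = 6; constraint 3: a1 + a4 = 9. The remaining constraints are straightforward to verify.

Satisfiable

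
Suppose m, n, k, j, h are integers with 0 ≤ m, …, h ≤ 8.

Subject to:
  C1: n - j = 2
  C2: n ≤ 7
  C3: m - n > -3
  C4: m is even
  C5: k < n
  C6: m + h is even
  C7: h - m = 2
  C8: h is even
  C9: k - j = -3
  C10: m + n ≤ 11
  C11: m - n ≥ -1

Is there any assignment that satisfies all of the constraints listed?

Satisfiable

Take m = 4, n = 5, k = 0, j = 3, h = 6. Then constraint 1: n - j = 2; constraint 3: m - n = -1; constraint 7: h - m = 2, and every other listed constraint is also met.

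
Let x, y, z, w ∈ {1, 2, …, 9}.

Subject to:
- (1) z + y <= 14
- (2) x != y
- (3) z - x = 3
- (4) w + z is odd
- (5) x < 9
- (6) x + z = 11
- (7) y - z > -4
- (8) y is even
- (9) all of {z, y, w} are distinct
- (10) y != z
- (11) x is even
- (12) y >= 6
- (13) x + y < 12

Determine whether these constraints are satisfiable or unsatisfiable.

Satisfiable

The assignment x = 4, y = 6, z = 7, w = 4 works:
  constraint 1 holds since z + y = 13.
  constraint 3 holds since z - x = 3.
The rest check out directly.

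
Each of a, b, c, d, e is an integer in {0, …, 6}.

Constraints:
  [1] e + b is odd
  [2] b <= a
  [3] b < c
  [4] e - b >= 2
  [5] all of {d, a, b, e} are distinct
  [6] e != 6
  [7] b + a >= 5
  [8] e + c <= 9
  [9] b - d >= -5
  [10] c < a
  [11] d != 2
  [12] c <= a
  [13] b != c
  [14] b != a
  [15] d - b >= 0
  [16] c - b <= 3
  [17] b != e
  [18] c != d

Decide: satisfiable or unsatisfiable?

Setting (a, b, c, d, e) = (6, 1, 2, 3, 4) satisfies everything: constraint 4: e - b = 3; constraint 7: b + a = 7, and the others follow.

Satisfiable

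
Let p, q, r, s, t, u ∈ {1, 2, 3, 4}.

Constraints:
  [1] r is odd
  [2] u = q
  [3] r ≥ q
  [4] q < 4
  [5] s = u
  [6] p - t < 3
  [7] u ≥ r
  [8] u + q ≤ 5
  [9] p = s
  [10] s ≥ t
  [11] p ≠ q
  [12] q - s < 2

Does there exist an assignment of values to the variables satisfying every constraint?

Unsatisfiable

From constraints 2, 5, and 9, p = s = u = q, so p = q. But constraint 11 says p ≠ q. Contradiction.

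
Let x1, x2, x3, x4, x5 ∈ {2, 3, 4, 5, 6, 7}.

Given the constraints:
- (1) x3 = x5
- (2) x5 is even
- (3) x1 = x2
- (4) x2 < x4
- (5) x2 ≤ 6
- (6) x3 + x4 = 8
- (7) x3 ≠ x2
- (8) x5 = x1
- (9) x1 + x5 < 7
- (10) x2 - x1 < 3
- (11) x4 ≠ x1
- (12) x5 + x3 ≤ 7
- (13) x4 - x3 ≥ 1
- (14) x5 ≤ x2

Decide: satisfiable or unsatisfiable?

From constraints 1, 3, and 8, x3 = x5 = x1 = x2, so x3 = x2. But constraint 7 says x3 ≠ x2. Contradiction.

Unsatisfiable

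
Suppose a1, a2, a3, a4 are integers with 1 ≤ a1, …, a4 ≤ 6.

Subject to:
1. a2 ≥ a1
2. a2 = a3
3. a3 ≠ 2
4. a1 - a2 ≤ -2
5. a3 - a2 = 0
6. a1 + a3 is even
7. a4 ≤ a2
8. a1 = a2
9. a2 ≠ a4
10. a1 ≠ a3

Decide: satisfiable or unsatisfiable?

From constraints 2 and 8, a1 = a2 = a3, so a1 = a3. But constraint 10 says a1 ≠ a3. Contradiction.

Unsatisfiable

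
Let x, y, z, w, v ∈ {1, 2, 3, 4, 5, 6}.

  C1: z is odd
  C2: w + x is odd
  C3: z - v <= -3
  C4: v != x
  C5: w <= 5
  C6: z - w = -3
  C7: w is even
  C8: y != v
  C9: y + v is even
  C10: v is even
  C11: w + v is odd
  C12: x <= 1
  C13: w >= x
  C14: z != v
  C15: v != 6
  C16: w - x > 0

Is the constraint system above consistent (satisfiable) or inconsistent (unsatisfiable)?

Constraint 7 makes w even and constraint 10 makes v even, so w + v must be even. Constraint 11 says w + v is odd — contradiction.

Unsatisfiable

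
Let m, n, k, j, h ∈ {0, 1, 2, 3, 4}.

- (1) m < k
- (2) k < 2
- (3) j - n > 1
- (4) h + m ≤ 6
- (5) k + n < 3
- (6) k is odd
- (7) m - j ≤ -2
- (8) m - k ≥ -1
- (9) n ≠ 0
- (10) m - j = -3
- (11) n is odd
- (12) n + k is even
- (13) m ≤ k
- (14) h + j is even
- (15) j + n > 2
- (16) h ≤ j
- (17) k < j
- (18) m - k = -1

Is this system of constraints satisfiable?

Satisfiable

Take m = 0, n = 1, k = 1, j = 3, h = 3. Then constraint 3: j - n = 2; constraint 4: h + m = 3, and every other listed constraint is also met.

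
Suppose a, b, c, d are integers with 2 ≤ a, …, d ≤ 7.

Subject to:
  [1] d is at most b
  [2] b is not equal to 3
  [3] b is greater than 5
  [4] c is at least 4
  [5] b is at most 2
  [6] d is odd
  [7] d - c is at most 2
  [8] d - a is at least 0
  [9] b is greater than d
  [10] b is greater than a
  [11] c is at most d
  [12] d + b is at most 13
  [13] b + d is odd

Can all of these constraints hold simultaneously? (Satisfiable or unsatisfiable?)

From constraints 4 and 11: d ≥ c and c ≥ 4, so d ≥ 4. From constraints 1 and 5: d ≤ b and b ≤ 2, so d ≤ 2. But 2 < 4, so no value of d works.

Unsatisfiable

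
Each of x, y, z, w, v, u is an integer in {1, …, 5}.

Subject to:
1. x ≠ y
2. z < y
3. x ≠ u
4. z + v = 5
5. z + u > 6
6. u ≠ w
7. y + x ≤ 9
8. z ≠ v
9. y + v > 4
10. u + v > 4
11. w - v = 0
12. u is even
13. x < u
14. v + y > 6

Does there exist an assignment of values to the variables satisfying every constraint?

Satisfiable

The assignment x = 1, y = 5, z = 3, w = 2, v = 2, u = 4 works:
  constraint 4 holds since z + v = 5.
  constraint 5 holds since z + u = 7.
  constraint 7 holds since y + x = 6.
The rest check out directly.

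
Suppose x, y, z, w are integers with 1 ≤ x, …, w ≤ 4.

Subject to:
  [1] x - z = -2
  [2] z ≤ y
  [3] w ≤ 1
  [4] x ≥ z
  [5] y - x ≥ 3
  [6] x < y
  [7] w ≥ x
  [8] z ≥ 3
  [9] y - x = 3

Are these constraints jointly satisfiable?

From constraints 4 and 8: x ≥ z and z ≥ 3, so x ≥ 3. From constraints 3 and 7: x ≤ w and w ≤ 1, so x ≤ 1. But 1 < 3, so no value of x works.

Unsatisfiable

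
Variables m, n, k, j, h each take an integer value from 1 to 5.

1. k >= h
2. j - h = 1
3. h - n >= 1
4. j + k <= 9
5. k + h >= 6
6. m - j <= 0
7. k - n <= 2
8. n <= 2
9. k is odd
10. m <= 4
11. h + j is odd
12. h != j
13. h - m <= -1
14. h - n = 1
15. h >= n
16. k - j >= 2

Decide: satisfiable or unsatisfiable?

Constraints 3, 6, 7, 13, and 16 give k − j ≥ 2, j − m ≥ 0, m − h ≥ 1, h − n ≥ 1, n − k ≥ -2.
Adding all 5 inequalities: the left sides telescope to 0, and the right sides sum to 2 + 0 + 1 + 1 + (-2) = 2. So 0 ≥ 2, which is false.

Unsatisfiable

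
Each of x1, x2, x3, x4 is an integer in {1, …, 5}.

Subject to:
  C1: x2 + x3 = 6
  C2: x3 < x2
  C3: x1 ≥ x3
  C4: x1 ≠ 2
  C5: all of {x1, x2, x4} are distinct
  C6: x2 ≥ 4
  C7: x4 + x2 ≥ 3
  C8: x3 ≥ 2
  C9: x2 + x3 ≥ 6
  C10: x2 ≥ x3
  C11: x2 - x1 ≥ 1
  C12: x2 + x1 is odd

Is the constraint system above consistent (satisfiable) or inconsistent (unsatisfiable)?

Try x1 = 3, x2 = 4, x3 = 2, x4 = 1.
Check constraint 1: x2 + x3 = 6; constraint 7: x4 + x2 = 5; constraint 9: x2 + x3 = 6. The remaining constraints are straightforward to verify.

Satisfiable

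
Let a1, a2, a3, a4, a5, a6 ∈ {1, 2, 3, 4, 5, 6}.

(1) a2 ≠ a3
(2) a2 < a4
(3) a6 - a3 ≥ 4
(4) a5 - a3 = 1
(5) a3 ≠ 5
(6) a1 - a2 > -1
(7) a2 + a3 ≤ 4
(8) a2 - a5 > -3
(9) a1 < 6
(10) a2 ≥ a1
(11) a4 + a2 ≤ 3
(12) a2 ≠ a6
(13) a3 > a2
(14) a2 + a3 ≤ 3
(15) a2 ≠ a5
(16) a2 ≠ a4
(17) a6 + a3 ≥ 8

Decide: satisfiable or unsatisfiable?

Satisfiable

The assignment a1 = 1, a2 = 1, a3 = 2, a4 = 2, a5 = 3, a6 = 6 works:
  constraint 3 holds since a6 - a3 = 4.
  constraint 4 holds since a5 - a3 = 1.
The rest check out directly.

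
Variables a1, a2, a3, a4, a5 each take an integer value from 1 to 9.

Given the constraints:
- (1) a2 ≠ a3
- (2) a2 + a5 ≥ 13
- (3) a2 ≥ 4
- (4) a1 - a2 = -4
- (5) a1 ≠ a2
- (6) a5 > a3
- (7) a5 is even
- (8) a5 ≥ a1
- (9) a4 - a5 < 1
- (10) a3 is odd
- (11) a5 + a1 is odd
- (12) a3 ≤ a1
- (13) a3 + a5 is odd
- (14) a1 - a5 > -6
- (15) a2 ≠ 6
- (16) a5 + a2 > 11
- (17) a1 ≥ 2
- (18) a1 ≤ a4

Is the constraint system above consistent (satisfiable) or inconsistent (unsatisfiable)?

Satisfiable

The assignment a1 = 3, a2 = 7, a3 = 3, a4 = 5, a5 = 6 works:
  constraint 2 holds since a2 + a5 = 13.
  constraint 4 holds since a1 - a2 = -4.
  constraint 9 holds since a4 - a5 = -1.
The rest check out directly.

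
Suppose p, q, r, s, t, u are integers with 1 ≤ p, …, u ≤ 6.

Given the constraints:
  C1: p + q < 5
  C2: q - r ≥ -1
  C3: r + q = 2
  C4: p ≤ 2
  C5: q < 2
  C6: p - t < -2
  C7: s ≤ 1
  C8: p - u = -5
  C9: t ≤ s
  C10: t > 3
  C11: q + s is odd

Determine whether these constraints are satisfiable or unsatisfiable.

From constraint 10: t ≥ 4. From constraints 7 and 9: t ≤ s and s ≤ 1, so t ≤ 1. But 1 < 4, so no value of t works.

Unsatisfiable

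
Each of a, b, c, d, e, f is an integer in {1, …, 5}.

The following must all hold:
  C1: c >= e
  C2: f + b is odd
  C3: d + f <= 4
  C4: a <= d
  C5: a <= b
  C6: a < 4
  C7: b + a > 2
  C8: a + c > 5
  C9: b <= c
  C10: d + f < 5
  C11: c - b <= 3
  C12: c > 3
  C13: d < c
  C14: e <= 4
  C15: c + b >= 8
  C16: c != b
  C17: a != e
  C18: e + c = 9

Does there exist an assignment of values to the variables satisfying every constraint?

The assignment a = 1, b = 4, c = 5, d = 3, e = 4, f = 1 works:
  constraint 3 holds since d + f = 4.
  constraint 7 holds since b + a = 5.
  constraint 8 holds since a + c = 6.
The rest check out directly.

Satisfiable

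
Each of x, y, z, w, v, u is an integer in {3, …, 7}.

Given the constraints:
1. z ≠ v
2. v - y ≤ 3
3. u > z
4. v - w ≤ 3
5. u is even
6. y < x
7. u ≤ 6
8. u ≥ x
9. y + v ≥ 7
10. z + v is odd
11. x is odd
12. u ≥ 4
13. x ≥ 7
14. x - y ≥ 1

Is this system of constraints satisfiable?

Unsatisfiable

From constraint 13: x ≥ 7. From constraints 7 and 8: x ≤ u and u ≤ 6, so x ≤ 6. But 6 < 7, so no value of x works.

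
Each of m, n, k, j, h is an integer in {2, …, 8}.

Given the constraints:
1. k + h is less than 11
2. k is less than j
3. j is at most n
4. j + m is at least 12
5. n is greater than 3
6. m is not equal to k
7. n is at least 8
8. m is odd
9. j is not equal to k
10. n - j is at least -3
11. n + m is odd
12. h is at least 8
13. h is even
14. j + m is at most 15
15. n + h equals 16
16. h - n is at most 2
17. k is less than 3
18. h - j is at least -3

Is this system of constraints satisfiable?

Satisfiable

Try m = 7, n = 8, k = 2, j = 8, h = 8.
Check constraint 1: k + h = 10; constraint 4: j + m = 15. The remaining constraints are straightforward to verify.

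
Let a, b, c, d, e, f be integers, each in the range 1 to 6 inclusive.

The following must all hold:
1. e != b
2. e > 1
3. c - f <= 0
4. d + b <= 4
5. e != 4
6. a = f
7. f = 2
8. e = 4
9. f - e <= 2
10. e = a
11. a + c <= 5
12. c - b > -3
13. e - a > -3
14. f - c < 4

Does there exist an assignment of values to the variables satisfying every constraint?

Unsatisfiable

Constraint 8 fixes e = 4 and constraint 7 fixes f = 2. Constraints 6 and 10 give e = a = f, so e = f. But 4 ≠ 2 — contradiction.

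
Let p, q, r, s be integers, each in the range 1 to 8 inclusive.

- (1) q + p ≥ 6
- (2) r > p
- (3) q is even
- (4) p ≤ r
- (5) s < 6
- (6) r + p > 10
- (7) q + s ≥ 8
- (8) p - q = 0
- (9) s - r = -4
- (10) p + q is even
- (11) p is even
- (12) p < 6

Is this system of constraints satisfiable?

Setting (p, q, r, s) = (4, 4, 8, 4) satisfies everything: constraint 1: q + p = 8; constraint 6: r + p = 12; constraint 7: q + s = 8, and the others follow.

Satisfiable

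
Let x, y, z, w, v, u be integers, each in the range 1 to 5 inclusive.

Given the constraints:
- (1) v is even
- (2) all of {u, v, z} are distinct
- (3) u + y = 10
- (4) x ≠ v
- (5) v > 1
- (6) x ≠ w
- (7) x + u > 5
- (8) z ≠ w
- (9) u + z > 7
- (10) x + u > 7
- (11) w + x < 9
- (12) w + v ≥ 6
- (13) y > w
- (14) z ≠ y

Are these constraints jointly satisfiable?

Take x = 3, y = 5, z = 3, w = 4, v = 2, u = 5. Then constraint 3: u + y = 10; constraint 7: x + u = 8, and every other listed constraint is also met.

Satisfiable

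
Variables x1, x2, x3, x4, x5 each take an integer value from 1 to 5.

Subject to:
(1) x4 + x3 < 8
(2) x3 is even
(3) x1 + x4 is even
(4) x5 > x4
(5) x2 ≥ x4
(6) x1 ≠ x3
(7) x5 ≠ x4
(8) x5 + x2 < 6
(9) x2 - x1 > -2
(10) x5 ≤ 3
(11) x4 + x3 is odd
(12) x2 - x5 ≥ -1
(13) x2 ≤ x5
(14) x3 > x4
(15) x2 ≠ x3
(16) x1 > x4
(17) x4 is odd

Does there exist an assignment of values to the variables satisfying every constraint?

Satisfiable

Take x1 = 3, x2 = 2, x3 = 4, x4 = 1, x5 = 2. Then constraint 1: x4 + x3 = 5; constraint 8: x5 + x2 = 4, and every other listed constraint is also met.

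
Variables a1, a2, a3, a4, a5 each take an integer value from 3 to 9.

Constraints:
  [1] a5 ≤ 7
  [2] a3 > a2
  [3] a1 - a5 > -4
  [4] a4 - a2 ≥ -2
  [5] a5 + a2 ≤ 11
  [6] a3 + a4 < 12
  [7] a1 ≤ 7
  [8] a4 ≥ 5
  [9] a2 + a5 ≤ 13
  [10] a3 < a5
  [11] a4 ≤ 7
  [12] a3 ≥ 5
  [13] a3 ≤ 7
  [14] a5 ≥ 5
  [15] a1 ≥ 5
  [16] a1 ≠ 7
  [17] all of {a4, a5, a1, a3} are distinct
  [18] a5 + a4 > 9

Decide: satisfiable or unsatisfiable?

Unsatisfiable

Constraints 1, 7, 8, 11, 12, 13, 14, and 15 confine each of a4, a5, a1, a3 to the 3 values {5, …, 7}.
Constraint 17 requires all 4 of them to be distinct, but only 3 values are available — impossible by the pigeonhole principle.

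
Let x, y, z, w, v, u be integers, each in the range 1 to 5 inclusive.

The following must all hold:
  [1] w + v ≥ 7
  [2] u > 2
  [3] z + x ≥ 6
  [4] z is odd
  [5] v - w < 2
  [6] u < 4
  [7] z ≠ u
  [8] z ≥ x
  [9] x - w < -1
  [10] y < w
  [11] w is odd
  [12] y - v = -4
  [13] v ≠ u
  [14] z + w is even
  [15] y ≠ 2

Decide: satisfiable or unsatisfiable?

Satisfiable

One satisfying assignment is x = 3, y = 1, z = 5, w = 5, v = 5, u = 3.
For the less obvious constraints — constraint 1: w + v = 10; constraint 3: z + x = 8 — and the others hold by inspection.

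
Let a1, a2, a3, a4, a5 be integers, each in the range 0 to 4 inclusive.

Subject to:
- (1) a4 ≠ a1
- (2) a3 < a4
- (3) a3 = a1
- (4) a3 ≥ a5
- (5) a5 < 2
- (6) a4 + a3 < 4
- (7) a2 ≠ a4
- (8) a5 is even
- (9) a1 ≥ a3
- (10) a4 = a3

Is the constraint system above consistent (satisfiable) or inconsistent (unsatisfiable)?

From constraints 3 and 10, a4 = a3 = a1, so a4 = a1. But constraint 1 says a4 ≠ a1. Contradiction.

Unsatisfiable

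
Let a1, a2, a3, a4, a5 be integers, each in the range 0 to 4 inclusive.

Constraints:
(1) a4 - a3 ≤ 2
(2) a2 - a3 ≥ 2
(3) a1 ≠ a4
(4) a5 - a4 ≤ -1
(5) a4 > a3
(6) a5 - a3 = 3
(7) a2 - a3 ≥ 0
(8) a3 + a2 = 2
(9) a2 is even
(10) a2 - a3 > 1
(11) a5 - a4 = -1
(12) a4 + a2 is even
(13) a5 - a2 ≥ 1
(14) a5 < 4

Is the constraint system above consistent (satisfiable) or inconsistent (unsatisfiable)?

Constraints 1, 2, 4, and 13 give a2 − a3 ≥ 2, a3 − a4 ≥ -2, a4 − a5 ≥ 1, a5 − a2 ≥ 1.
Adding all 4 inequalities: the left sides telescope to 0, and the right sides sum to 2 + (-2) + 1 + 1 = 2. So 0 ≥ 2, which is false.

Unsatisfiable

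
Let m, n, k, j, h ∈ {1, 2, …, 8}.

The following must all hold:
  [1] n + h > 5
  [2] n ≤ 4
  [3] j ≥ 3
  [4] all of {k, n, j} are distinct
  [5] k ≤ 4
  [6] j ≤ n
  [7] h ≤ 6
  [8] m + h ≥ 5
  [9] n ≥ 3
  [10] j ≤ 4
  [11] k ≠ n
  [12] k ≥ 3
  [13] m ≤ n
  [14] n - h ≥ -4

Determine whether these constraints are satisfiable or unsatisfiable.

Constraints 2, 3, 5, 9, 10, and 12 confine each of k, n, j to the 2 values {3, 4}.
Constraint 4 requires all 3 of them to be distinct, but only 2 values are available — impossible by the pigeonhole principle.

Unsatisfiable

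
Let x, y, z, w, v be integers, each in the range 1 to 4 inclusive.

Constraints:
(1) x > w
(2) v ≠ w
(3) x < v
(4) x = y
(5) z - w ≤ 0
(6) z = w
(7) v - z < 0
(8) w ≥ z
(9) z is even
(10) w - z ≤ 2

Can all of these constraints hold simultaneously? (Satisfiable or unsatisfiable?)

Constraints 1, 3, 7, and 8 give x < v, v < z, z ≤ w, w < x. Chaining: x < v < z ≤ w < x, which forces x < x — impossible.

Unsatisfiable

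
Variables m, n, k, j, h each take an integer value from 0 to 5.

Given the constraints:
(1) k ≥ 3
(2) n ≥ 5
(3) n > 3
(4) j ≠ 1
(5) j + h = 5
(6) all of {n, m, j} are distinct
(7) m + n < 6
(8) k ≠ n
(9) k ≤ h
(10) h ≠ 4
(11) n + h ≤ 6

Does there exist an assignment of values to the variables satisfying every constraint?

From constraint 2: n ≥ 5. From constraints 1 and 9: h ≥ k ≥ 3. Hence n + h ≥ 8. But constraint 11 requires n + h ≤ 6, and 6 < 8. Contradiction.

Unsatisfiable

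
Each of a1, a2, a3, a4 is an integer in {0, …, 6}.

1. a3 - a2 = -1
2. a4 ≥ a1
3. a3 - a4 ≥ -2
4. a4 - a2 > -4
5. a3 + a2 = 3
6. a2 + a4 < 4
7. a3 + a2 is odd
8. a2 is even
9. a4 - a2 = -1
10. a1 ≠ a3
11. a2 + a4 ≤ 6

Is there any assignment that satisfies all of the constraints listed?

Satisfiable

Setting (a1, a2, a3, a4) = (0, 2, 1, 1) satisfies everything: constraint 1: a3 - a2 = -1; constraint 3: a3 - a4 = 0, and the others follow.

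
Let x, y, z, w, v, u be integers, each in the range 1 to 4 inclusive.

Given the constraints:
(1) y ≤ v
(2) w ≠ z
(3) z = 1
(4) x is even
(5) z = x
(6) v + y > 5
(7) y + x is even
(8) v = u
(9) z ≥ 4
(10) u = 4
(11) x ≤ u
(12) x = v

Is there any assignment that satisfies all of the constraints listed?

Constraint 3 fixes z = 1 and constraint 10 fixes u = 4. Constraints 5, 8, and 12 give z = x = v = u, so z = u. But 1 ≠ 4 — contradiction.

Unsatisfiable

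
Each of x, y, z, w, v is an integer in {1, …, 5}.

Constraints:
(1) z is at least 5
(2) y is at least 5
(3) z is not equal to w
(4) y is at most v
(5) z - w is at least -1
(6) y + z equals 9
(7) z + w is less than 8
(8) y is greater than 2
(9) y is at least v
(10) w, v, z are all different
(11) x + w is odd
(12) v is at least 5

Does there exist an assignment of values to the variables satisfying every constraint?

Unsatisfiable

From constraints 9 and 12: y ≥ v ≥ 5. From constraint 1: z ≥ 5. Hence y + z ≥ 10. But constraint 6 requires y + z = 9, and 9 < 10. Contradiction.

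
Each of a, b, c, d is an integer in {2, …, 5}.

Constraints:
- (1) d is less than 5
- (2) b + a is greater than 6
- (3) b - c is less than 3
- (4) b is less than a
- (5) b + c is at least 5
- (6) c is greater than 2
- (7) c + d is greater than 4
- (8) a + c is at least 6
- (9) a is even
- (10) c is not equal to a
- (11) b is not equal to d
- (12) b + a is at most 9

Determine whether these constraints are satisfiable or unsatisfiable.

Take a = 4, b = 3, c = 3, d = 4. Then constraint 2: b + a = 7; constraint 3: b - c = 0; constraint 5: b + c = 6, and every other listed constraint is also met.

Satisfiable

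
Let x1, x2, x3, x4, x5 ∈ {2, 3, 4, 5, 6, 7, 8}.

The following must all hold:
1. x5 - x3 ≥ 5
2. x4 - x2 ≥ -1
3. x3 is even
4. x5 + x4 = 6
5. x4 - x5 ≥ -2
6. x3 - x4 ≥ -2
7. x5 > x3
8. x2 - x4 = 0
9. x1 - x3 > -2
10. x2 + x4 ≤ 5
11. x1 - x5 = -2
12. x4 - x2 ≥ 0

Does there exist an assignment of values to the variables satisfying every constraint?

Unsatisfiable

Constraints 1, 5, and 6 give x4 − x5 ≥ -2, x5 − x3 ≥ 5, x3 − x4 ≥ -2.
Adding all 3 inequalities: the left sides telescope to 0, and the right sides sum to (-2) + 5 + (-2) = 1. So 0 ≥ 1, which is false.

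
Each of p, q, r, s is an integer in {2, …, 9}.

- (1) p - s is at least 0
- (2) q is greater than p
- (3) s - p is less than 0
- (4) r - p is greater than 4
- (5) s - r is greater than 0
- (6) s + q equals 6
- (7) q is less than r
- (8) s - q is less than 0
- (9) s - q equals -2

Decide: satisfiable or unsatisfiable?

Constraints 2, 3, 5, and 7 give r < s, s < p, p < q, q < r. Chaining: r < s < p < q < r, which forces r < r — impossible.

Unsatisfiable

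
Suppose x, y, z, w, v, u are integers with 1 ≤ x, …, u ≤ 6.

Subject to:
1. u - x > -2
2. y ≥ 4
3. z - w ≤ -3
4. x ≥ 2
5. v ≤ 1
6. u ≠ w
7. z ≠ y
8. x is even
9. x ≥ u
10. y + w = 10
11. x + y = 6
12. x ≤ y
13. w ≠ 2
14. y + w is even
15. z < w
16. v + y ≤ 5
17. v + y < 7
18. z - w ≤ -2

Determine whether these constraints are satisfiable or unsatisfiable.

One satisfying assignment is x = 2, y = 4, z = 3, w = 6, v = 1, u = 1.
For the less obvious constraints — constraint 1: u - x = -1; constraint 3: z - w = -3 — and the others hold by inspection.

Satisfiable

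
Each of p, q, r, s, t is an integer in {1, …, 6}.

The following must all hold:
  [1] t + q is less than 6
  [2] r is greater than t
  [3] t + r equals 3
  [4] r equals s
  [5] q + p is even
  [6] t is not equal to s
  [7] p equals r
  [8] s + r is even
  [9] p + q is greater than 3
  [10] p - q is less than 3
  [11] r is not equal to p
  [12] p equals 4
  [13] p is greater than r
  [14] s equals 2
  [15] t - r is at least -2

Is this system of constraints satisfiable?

Constraint 12 fixes p = 4 and constraint 14 fixes s = 2. Constraints 4 and 7 give p = r = s, so p = s. But 4 ≠ 2 — contradiction.

Unsatisfiable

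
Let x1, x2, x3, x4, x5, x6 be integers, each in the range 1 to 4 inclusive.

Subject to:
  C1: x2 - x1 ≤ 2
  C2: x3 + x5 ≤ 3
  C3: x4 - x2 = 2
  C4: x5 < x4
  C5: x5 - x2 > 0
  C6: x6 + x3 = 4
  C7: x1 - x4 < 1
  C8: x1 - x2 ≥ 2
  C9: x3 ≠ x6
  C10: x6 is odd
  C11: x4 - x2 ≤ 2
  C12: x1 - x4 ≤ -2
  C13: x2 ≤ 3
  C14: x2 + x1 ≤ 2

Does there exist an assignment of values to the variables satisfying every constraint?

Unsatisfiable

Constraints 8, 11, and 12 give x2 − x4 ≥ -2, x4 − x1 ≥ 2, x1 − x2 ≥ 2.
Adding all 3 inequalities: the left sides telescope to 0, and the right sides sum to (-2) + 2 + 2 = 2. So 0 ≥ 2, which is false.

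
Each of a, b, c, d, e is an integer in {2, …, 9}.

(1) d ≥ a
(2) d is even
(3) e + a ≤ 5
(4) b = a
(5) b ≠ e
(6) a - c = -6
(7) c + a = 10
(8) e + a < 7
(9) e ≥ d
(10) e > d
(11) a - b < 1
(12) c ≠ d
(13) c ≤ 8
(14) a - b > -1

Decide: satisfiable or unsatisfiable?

Satisfiable

The assignment a = 2, b = 2, c = 8, d = 2, e = 3 works:
  constraint 3 holds since e + a = 5.
  constraint 6 holds since a - c = -6.
The rest check out directly.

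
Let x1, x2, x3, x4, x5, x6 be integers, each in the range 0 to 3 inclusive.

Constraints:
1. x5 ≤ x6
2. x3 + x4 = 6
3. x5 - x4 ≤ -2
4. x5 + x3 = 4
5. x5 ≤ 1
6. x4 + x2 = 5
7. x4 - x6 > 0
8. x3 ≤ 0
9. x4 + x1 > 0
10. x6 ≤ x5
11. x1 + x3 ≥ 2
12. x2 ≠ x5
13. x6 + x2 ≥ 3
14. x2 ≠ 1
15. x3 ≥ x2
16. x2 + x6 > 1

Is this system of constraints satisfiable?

Unsatisfiable

From constraints 5 and 10: x6 ≤ x5 ≤ 1. From constraints 8 and 15: x2 ≤ x3 ≤ 0. Hence x6 + x2 ≤ 1. But constraint 13 requires x6 + x2 ≥ 3, and 3 > 1. Contradiction.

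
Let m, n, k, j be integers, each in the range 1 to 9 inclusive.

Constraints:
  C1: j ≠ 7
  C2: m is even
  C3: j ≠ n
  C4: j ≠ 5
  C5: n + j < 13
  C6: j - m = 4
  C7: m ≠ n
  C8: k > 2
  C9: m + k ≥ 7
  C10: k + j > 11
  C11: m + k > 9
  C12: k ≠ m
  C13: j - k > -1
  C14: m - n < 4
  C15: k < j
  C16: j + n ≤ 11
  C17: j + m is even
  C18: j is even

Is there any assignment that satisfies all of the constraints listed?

Setting (m, n, k, j) = (4, 2, 6, 8) satisfies everything: constraint 5: n + j = 10; constraint 6: j - m = 4, and the others follow.

Satisfiable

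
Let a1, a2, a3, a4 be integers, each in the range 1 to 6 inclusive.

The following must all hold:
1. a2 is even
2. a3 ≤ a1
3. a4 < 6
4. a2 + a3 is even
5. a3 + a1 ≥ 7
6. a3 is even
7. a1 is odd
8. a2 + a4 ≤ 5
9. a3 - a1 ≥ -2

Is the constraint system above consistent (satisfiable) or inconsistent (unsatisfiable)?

Satisfiable

Try a1 = 5, a2 = 2, a3 = 4, a4 = 2.
Check constraint 5: a3 + a1 = 9; constraint 8: a2 + a4 = 4. The remaining constraints are straightforward to verify.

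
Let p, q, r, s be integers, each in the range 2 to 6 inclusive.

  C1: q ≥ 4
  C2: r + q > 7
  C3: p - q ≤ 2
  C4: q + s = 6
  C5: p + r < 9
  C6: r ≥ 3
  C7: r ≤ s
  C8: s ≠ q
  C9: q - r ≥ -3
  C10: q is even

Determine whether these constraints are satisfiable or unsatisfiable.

From constraint 1: q ≥ 4. From constraints 6 and 7: s ≥ r ≥ 3. Hence q + s ≥ 7. But constraint 4 requires q + s = 6, and 6 < 7. Contradiction.

Unsatisfiable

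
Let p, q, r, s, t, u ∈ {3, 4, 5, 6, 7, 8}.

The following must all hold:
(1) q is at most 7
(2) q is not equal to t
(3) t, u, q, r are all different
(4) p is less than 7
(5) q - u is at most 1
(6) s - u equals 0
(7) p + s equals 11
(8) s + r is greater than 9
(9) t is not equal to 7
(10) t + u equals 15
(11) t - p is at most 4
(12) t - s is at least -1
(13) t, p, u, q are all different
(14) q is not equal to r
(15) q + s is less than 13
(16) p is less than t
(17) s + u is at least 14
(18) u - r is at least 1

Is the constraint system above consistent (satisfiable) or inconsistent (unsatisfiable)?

Satisfiable

The assignment p = 4, q = 5, r = 3, s = 7, t = 8, u = 7 works:
  constraint 5 holds since q - u = -2.
  constraint 6 holds since s - u = 0.
The rest check out directly.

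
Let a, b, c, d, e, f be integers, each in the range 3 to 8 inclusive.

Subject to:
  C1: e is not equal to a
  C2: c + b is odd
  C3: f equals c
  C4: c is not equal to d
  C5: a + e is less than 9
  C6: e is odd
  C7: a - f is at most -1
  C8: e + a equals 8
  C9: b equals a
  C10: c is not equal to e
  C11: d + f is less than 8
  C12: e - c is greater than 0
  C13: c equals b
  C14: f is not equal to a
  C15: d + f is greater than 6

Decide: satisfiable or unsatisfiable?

Unsatisfiable

From constraints 3, 9, and 13, f = c = b = a, so f = a. But constraint 14 says f ≠ a. Contradiction.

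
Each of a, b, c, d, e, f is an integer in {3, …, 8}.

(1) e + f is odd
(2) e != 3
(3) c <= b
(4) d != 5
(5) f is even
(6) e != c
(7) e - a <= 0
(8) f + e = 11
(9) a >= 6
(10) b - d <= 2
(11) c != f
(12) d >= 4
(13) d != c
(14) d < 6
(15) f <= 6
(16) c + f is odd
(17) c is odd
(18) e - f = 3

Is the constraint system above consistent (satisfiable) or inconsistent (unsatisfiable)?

One satisfying assignment is a = 7, b = 5, c = 3, d = 4, e = 7, f = 4.
For the less obvious constraints — constraint 7: e - a = 0; constraint 8: f + e = 11 — and the others hold by inspection.

Satisfiable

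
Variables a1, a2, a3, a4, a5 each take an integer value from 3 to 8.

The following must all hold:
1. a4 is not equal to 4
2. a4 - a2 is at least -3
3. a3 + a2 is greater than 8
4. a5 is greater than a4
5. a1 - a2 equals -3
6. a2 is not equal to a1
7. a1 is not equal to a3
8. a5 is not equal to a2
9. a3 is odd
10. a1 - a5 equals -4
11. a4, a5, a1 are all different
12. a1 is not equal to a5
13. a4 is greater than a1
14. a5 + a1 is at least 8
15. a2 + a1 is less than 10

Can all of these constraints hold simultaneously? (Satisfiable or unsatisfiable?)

The assignment a1 = 3, a2 = 6, a3 = 5, a4 = 6, a5 = 7 works:
  constraint 2 holds since a4 - a2 = 0.
  constraint 3 holds since a3 + a2 = 11.
The rest check out directly.

Satisfiable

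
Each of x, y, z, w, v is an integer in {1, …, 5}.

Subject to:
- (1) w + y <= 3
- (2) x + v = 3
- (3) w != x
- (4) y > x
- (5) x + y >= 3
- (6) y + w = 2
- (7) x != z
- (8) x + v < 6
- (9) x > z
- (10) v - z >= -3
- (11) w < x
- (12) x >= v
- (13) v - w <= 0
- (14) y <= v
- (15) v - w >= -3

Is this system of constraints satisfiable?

Unsatisfiable

Constraints 4, 11, 13, and 14 give x < y, y ≤ v, v ≤ w, w < x. Chaining: x < y ≤ v ≤ w < x, which forces x < x — impossible.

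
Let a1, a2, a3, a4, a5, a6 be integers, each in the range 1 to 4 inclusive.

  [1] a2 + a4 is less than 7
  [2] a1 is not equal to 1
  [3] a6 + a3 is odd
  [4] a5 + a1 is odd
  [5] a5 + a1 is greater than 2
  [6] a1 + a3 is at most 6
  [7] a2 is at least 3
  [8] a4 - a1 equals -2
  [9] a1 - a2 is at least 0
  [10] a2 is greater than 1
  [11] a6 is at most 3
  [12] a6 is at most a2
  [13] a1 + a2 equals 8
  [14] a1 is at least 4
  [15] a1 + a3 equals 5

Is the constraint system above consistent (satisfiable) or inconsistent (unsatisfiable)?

Satisfiable

One satisfying assignment is a1 = 4, a2 = 4, a3 = 1, a4 = 2, a5 = 1, a6 = 2.
For the less obvious constraints — constraint 1: a2 + a4 = 6; constraint 5: a5 + a1 = 5; constraint 6: a1 + a3 = 5 — and the others hold by inspection.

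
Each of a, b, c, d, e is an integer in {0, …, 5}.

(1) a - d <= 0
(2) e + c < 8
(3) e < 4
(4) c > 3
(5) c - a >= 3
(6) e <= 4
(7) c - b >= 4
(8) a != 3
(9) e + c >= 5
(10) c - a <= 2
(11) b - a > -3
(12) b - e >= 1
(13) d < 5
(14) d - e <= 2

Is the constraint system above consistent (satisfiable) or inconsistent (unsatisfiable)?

Constraints 1, 7, 10, 12, and 14 give a − c ≥ -2, c − b ≥ 4, b − e ≥ 1, e − d ≥ -2, d − a ≥ 0.
Adding all 5 inequalities: the left sides telescope to 0, and the right sides sum to (-2) + 4 + 1 + (-2) + 0 = 1. So 0 ≥ 1, which is false.

Unsatisfiable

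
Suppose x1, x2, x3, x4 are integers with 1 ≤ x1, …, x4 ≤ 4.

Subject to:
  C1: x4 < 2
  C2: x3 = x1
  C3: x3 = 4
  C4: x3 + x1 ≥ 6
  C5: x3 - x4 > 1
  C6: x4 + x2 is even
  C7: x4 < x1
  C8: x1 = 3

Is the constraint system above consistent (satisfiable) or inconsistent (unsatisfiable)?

Constraint 3 fixes x3 = 4 and constraint 8 fixes x1 = 3, but constraint 2 requires x3 = x1. Since 4 ≠ 3, contradiction.

Unsatisfiable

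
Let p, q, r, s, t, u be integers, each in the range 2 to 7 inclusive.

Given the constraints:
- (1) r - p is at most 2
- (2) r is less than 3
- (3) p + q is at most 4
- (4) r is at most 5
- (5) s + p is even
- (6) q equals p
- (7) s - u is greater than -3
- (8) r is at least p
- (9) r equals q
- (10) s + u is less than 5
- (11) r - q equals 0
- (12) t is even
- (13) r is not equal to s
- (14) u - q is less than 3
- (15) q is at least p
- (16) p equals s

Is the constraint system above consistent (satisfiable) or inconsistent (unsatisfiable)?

Unsatisfiable

From constraints 6, 9, and 16, r = q = p = s, so r = s. But constraint 13 says r ≠ s. Contradiction.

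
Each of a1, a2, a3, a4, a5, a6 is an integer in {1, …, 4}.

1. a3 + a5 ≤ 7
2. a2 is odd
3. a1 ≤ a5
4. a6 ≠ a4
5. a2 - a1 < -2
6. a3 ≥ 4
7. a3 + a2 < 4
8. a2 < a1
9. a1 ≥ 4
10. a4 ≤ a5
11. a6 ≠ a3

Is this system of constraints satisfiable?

From constraint 6: a3 ≥ 4. From constraints 3 and 9: a5 ≥ a1 ≥ 4. Hence a3 + a5 ≥ 8. But constraint 1 requires a3 + a5 ≤ 7, and 7 < 8. Contradiction.

Unsatisfiable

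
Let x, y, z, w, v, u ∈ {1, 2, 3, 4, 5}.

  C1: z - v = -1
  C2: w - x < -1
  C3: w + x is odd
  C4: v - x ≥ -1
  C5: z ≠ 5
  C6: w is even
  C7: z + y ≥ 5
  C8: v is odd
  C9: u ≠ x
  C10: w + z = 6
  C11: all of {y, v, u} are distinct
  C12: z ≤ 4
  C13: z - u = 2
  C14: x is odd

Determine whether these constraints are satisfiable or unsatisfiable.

One satisfying assignment is x = 5, y = 4, z = 4, w = 2, v = 5, u = 2.
For the less obvious constraints — constraint 1: z - v = -1; constraint 2: w - x = -3; constraint 4: v - x = 0 — and the others hold by inspection.

Satisfiable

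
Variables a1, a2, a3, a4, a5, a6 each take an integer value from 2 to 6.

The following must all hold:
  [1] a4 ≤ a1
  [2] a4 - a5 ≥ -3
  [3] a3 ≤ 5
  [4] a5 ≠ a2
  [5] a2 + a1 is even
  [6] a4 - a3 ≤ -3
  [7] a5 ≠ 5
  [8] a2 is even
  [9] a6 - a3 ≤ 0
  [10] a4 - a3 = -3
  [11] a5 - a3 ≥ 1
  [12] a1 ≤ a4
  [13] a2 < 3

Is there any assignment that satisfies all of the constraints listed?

Constraints 2, 6, and 11 give a3 − a4 ≥ 3, a4 − a5 ≥ -3, a5 − a3 ≥ 1.
Adding all 3 inequalities: the left sides telescope to 0, and the right sides sum to 3 + (-3) + 1 = 1. So 0 ≥ 1, which is false.

Unsatisfiable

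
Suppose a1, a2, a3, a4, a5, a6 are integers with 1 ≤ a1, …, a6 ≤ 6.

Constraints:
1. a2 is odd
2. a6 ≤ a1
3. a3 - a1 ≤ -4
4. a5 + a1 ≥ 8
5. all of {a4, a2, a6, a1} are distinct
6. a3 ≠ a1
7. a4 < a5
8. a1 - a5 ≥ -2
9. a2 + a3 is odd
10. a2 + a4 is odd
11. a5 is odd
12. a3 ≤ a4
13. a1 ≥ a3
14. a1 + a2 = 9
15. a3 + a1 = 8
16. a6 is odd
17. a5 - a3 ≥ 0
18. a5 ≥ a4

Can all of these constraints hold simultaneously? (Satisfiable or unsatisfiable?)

Setting (a1, a2, a3, a4, a5, a6) = (6, 3, 2, 2, 5, 5) satisfies everything: constraint 3: a3 - a1 = -4; constraint 4: a5 + a1 = 11, and the others follow.

Satisfiable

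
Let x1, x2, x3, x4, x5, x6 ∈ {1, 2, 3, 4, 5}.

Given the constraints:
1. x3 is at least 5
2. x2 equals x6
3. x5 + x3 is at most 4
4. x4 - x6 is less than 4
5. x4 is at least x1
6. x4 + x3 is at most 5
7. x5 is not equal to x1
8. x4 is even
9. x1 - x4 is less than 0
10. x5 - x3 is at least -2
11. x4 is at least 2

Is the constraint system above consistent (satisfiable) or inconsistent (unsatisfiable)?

Unsatisfiable

From constraint 11: x4 ≥ 2. From constraint 1: x3 ≥ 5. Hence x4 + x3 ≥ 7. But constraint 6 requires x4 + x3 ≤ 5, and 5 < 7. Contradiction.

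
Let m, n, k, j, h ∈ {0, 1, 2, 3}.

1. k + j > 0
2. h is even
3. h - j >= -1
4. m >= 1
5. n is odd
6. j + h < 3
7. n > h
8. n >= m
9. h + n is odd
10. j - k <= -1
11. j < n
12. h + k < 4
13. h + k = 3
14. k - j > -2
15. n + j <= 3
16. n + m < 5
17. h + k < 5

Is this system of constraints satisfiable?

Satisfiable

The assignment m = 1, n = 3, k = 1, j = 0, h = 2 works:
  constraint 1 holds since k + j = 1.
  constraint 3 holds since h - j = 2.
The rest check out directly.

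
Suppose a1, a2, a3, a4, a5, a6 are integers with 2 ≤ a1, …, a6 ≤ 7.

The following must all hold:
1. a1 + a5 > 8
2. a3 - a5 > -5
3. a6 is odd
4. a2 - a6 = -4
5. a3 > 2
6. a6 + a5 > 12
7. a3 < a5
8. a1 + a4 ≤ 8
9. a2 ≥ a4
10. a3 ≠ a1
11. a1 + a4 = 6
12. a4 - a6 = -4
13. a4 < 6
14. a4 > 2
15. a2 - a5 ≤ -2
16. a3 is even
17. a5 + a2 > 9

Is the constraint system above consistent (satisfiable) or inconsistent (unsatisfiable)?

Satisfiable

One satisfying assignment is a1 = 3, a2 = 3, a3 = 4, a4 = 3, a5 = 7, a6 = 7.
For the less obvious constraints — constraint 1: a1 + a5 = 10; constraint 2: a3 - a5 = -3; constraint 4: a2 - a6 = -4 — and the others hold by inspection.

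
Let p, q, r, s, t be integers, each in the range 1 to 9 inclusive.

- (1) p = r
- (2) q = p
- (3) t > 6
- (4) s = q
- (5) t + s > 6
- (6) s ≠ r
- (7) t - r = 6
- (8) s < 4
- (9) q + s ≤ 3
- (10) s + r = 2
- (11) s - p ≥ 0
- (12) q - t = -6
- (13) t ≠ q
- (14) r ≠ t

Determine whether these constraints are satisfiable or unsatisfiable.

From constraints 1, 2, and 4, s = q = p = r, so s = r. But constraint 6 says s ≠ r. Contradiction.

Unsatisfiable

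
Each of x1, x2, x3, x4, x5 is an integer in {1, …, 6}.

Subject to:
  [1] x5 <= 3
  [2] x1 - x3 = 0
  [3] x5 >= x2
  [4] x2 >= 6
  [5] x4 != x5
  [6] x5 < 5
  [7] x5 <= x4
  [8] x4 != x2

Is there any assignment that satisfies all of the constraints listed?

From constraints 3 and 4: x5 ≥ x2 and x2 ≥ 6, so x5 ≥ 6. From constraint 1: x5 ≤ 3. But 3 < 6, so no value of x5 works.

Unsatisfiable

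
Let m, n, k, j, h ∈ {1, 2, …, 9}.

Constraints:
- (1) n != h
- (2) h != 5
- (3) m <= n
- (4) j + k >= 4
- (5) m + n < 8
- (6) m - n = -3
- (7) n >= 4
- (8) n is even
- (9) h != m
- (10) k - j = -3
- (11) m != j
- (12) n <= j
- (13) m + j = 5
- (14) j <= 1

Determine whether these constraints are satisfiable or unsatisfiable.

Unsatisfiable

From constraint 7: n ≥ 4. From constraints 12 and 14: n ≤ j and j ≤ 1, so n ≤ 1. But 1 < 4, so no value of n works.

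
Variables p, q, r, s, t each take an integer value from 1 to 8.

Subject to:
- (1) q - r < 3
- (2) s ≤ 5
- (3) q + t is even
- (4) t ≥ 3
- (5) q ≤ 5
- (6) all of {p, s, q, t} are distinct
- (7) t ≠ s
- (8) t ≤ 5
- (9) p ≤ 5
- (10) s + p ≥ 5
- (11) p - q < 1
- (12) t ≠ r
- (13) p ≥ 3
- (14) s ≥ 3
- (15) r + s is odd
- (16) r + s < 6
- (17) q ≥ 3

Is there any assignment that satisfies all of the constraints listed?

Constraints 2, 4, 5, 8, 9, 13, 14, and 17 confine each of p, s, q, t to the 3 values {3, …, 5}.
Constraint 6 requires all 4 of them to be distinct, but only 3 values are available — impossible by the pigeonhole principle.

Unsatisfiable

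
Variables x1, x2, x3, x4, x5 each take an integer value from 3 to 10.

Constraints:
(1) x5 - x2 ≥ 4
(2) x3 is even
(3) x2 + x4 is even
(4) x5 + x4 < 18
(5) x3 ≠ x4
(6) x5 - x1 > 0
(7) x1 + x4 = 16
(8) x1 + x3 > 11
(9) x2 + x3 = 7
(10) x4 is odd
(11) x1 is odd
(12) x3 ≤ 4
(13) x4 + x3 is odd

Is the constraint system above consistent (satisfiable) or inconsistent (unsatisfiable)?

Satisfiable

The assignment x1 = 9, x2 = 3, x3 = 4, x4 = 7, x5 = 10 works:
  constraint 1 holds since x5 - x2 = 7.
  constraint 4 holds since x5 + x4 = 17.
The rest check out directly.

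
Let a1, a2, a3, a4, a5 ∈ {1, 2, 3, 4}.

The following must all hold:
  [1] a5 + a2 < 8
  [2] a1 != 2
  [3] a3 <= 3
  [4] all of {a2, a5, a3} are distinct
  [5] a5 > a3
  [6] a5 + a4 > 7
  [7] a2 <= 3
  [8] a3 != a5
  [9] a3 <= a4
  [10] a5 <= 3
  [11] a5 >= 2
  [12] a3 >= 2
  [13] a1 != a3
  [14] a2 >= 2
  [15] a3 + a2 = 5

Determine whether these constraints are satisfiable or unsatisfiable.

Unsatisfiable

Constraints 3, 7, 10, 11, 12, and 14 confine each of a2, a5, a3 to the 2 values {2, 3}.
Constraint 4 requires all 3 of them to be distinct, but only 2 values are available — impossible by the pigeonhole principle.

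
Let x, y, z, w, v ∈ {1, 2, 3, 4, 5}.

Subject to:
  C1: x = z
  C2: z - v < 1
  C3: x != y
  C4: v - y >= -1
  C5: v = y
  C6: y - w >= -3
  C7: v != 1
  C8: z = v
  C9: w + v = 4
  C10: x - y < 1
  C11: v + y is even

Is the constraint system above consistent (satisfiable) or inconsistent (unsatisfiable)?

Unsatisfiable

From constraints 1, 5, and 8, x = z = v = y, so x = y. But constraint 3 says x ≠ y. Contradiction.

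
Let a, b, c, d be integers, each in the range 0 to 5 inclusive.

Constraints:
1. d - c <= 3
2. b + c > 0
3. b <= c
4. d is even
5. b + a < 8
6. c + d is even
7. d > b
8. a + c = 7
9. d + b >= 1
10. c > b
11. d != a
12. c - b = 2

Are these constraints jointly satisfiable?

Try a = 5, b = 0, c = 2, d = 4.
Check constraint 1: d - c = 2; constraint 2: b + c = 2. The remaining constraints are straightforward to verify.

Satisfiable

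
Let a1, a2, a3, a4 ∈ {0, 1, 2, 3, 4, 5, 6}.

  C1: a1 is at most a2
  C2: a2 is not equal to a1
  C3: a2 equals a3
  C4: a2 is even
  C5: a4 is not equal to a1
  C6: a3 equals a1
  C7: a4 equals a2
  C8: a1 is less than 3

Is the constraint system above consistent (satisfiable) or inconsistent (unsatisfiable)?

Unsatisfiable

From constraints 3, 6, and 7, a4 = a2 = a3 = a1, so a4 = a1. But constraint 5 says a4 ≠ a1. Contradiction.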